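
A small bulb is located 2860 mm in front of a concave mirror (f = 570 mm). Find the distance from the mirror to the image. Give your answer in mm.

Mirror equation: 1/v = 1/f − 1/u = 1/(570.0) − 1/(2860) = 0.001754 − 0.0003497 = 0.001405, so v = 712 mm.
The image is real, inverted and reduced, in front of the mirror.

712 mm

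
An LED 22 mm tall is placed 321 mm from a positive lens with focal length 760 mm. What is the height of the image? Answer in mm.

38.1 mm

1/d_i = 1/f − 1/d_o = 1/(760.0) − 1/(321) = -0.001799, so d_i = -555.7 mm.
m = −d_i/d_o = +1.731.
|h_i| = |m|·h_o = 1.731 × 22 = 38.1 mm. The image is virtual, upright and enlarged, on the same side as the object.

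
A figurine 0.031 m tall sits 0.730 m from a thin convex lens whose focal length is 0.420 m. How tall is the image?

0.0420 m

1/d_i = 1/f − 1/d_o = 1/(0.4200) − 1/(0.730) = 1.011, so d_i = 0.9890 m.
m = −d_i/d_o = -1.355.
|h_i| = |m|·h_o = 1.355 × 0.031 = 0.0420 m. The image is real, inverted and enlarged, on the far side of the lens.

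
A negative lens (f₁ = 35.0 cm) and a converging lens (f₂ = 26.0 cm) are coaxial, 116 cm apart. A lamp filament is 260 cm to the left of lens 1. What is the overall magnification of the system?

f₁ = −35.0 cm (diverging).
Lens 1: 1/d_i1 = 1/(-35.0) − 1/(260) = -0.03242, so d_i1 = -30.85 cm; m₁ = −d_i1/d_o1 = +0.1187.
d_o2 = 116 − (-30.85) = 146.8 cm.
Lens 2: 1/d_i2 = 1/(26.0) − 1/(146.8) = 0.03165, so d_i2 = 31.60 cm; m₂ = −d_i2/d_o2 = -0.2152.
m = m₁·m₂ = (+0.1187)(-0.2152) = -0.0255.

m = -0.0255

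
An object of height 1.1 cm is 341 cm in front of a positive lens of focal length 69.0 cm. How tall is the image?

0.279 cm

1/d_i = 1/f − 1/d_o = 1/(69.00) − 1/(341) = 0.01156, so d_i = 86.50 cm.
m = −d_i/d_o = -0.2537.
|h_i| = |m|·h_o = 0.2537 × 1.1 = 0.279 cm. The image is real, inverted and reduced, on the far side of the lens.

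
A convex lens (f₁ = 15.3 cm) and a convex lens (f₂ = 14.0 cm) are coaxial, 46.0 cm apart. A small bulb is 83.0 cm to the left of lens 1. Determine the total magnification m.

Lens 1: 1/d_i1 = 1/(15.3) − 1/(83.0) = 0.05331, so d_i1 = 18.76 cm; m₁ = −d_i1/d_o1 = -0.2260.
d_o2 = 46.0 − (18.76) = 27.24 cm.
Lens 2: 1/d_i2 = 1/(14.0) − 1/(27.24) = 0.03472, so d_i2 = 28.80 cm; m₂ = −d_i2/d_o2 = -1.057.
m = m₁·m₂ = (-0.2260)(-1.057) = +0.239.

m = +0.239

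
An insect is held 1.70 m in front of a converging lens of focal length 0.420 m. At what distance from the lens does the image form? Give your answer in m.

0.558 m

Thin-lens equation: 1/s_i = 1/f − 1/s_o = 1/(0.4200) − 1/(1.70) = 2.381 − 0.5882 = 1.793, so s_i = 0.558 m.
The image is real, inverted and reduced, on the far side of the lens.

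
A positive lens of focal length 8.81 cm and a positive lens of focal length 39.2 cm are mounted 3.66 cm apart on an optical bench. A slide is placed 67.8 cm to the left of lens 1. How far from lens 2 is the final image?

5.55 cm

Lens 1: 1/d_i1 = 1/f₁ − 1/d_o1 = 1/(8.81) − 1/(67.8) = 0.09876, so d_i1 = 10.13 cm.
The intermediate image is 10.13 cm to the right of lens 1, which lies 6.470 cm to the right of lens 2 — a virtual object — so d_o2 = −6.470 cm.
Lens 2: 1/d_i2 = 1/f₂ − 1/d_o2 = 1/(39.2) − 1/(-6.470) = 0.1801, so d_i2 = 5.55 cm.
The final image is real, 5.55 cm to the right of lens 2 (overall magnification ≈ -0.13).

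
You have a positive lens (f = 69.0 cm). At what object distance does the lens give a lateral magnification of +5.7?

m = −d_i/d_o ⇒ d_i = −m·d_o.
1/f = 1/d_o + 1/d_i = 1/d_o − 1/(m·d_o) = (1 − 1/m)/d_o, so d_o = f(1 − 1/m) = (69.00)(1 − 1/(+5.7)) = 56.9 cm.

56.9 cm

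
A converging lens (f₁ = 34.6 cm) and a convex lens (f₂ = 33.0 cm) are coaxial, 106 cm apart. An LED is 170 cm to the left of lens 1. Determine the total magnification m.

m = +0.285

Lens 1: 1/d_i1 = 1/(34.6) − 1/(170) = 0.02302, so d_i1 = 43.44 cm; m₁ = −d_i1/d_o1 = -0.2555.
d_o2 = 106 − (43.44) = 62.56 cm.
Lens 2: 1/d_i2 = 1/(33.0) − 1/(62.56) = 0.01432, so d_i2 = 69.84 cm; m₂ = −d_i2/d_o2 = -1.116.
m = m₁·m₂ = (-0.2555)(-1.116) = +0.285.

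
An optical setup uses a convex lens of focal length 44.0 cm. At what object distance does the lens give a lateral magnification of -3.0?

58.7 cm

m = −d_i/d_o ⇒ d_i = −m·d_o.
1/f = 1/d_o + 1/d_i = 1/d_o − 1/(m·d_o) = (1 − 1/m)/d_o, so d_o = f(1 − 1/m) = (44.00)(1 − 1/(-3.0)) = 58.7 cm.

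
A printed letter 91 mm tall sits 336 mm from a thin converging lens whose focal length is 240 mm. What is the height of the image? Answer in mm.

1/d_i = 1/f − 1/d_o = 1/(240.0) − 1/(336) = 0.001190, so d_i = 840.0 mm.
m = −d_i/d_o = -2.500.
|h_i| = |m|·h_o = 2.500 × 91 = 228 mm. The image is real, inverted and enlarged, on the far side of the lens.

228 mm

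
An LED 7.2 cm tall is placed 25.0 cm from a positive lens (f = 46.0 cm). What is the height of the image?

1/d_i = 1/f − 1/d_o = 1/(46.00) − 1/(25.0) = -0.01826, so d_i = -54.76 cm.
m = −d_i/d_o = +2.190.
|h_i| = |m|·h_o = 2.190 × 7.2 = 15.8 cm. The image is virtual, upright and enlarged, on the same side as the object.

15.8 cm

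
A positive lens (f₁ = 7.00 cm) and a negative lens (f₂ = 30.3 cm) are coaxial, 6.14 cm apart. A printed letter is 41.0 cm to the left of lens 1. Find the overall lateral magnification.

Lens 1: 1/d_i1 = 1/(7.00) − 1/(41.0) = 0.1185, so d_i1 = 8.441 cm; m₁ = −d_i1/d_o1 = -0.2059.
d_o2 = 6.14 − (8.441) = -2.301 cm (virtual object).
f₂ = −30.3 cm (diverging).
Lens 2: 1/d_i2 = 1/(-30.3) − 1/(-2.301) = 0.4016, so d_i2 = 2.490 cm; m₂ = −d_i2/d_o2 = +1.082.
m = m₁·m₂ = (-0.2059)(+1.082) = -0.223.

m = -0.223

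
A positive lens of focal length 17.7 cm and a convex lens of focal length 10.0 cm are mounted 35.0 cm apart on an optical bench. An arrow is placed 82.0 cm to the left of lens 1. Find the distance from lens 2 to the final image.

Lens 1: 1/d_i1 = 1/f₁ − 1/d_o1 = 1/(17.7) − 1/(82.0) = 0.04430, so d_i1 = 22.57 cm.
The intermediate image is 22.57 cm to the right of lens 1, which is 35.0 − (22.57) = 12.43 cm to the left of lens 2, so d_o2 = +12.43 cm.
Lens 2: 1/d_i2 = 1/f₂ − 1/d_o2 = 1/(10.0) − 1/(12.43) = 0.01955, so d_i2 = 51.2 cm.
The final image is real, 51.2 cm to the right of lens 2 (overall magnification ≈ 1.1).

51.2 cm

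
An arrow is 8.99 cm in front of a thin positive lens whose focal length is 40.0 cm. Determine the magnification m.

1/d_i = 1/f − 1/d_o = 1/(40.00) − 1/(8.99) = -0.08623, so d_i = -11.60 cm.
m = −d_i/d_o = −(-11.60)/(8.99) = +1.29.
The image is virtual, upright and enlarged, on the same side as the object.

m = +1.29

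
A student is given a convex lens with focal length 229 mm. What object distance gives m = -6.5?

264 mm

m = −d_i/d_o ⇒ d_i = −m·d_o.
1/f = 1/d_o + 1/d_i = 1/d_o − 1/(m·d_o) = (1 − 1/m)/d_o, so d_o = f(1 − 1/m) = (229.0)(1 − 1/(-6.5)) = 264 mm.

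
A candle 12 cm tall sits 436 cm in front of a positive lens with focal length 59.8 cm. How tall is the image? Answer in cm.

1/d_i = 1/f − 1/d_o = 1/(59.80) − 1/(436) = 0.01443, so d_i = 69.31 cm.
m = −d_i/d_o = -0.1590.
|h_i| = |m|·h_o = 0.1590 × 12 = 1.91 cm. The image is real, inverted and reduced, on the far side of the lens.

1.91 cm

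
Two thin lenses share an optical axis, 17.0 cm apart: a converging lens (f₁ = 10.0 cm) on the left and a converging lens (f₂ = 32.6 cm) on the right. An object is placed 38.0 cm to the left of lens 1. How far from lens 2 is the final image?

Lens 1: 1/d_i1 = 1/f₁ − 1/d_o1 = 1/(10.0) − 1/(38.0) = 0.07368, so d_i1 = 13.57 cm.
The intermediate image is 13.57 cm to the right of lens 1, which is 17.0 − (13.57) = 3.430 cm to the left of lens 2, so d_o2 = +3.430 cm.
Lens 2: 1/d_i2 = 1/f₂ − 1/d_o2 = 1/(32.6) − 1/(3.430) = -0.2609, so d_i2 = -3.83 cm.
The final image is virtual, 3.83 cm to the left of lens 2 (overall magnification ≈ -0.40).

3.83 cm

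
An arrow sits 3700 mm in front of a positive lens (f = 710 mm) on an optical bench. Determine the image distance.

Lens equation: 1/v = 1/f − 1/u = 1/(710.0) − 1/(3700) = 0.001408 − 0.0002703 = 0.001138, so v = 879 mm.
The image is real, inverted and reduced, on the far side of the lens.

879 mm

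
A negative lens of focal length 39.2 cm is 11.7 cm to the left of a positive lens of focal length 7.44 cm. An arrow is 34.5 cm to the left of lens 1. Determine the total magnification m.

m = -0.175

f₁ = −39.2 cm (diverging).
Lens 1: 1/d_i1 = 1/(-39.2) − 1/(34.5) = -0.05450, so d_i1 = -18.35 cm; m₁ = −d_i1/d_o1 = +0.5319.
d_o2 = 11.7 − (-18.35) = 30.05 cm.
Lens 2: 1/d_i2 = 1/(7.44) − 1/(30.05) = 0.1011, so d_i2 = 9.888 cm; m₂ = −d_i2/d_o2 = -0.3291.
m = m₁·m₂ = (+0.5319)(-0.3291) = -0.175.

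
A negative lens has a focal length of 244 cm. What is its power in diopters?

For a negative lens, f = −244 cm.
f = -244 cm = -2.44 m.
P = 1/f = 1/(-2.44 m) = -0.410 D.

P = -0.410 D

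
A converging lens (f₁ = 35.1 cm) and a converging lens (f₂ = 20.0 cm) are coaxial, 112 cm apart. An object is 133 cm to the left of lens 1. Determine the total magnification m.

Lens 1: 1/d_i1 = 1/(35.1) − 1/(133) = 0.02097, so d_i1 = 47.68 cm; m₁ = −d_i1/d_o1 = -0.3585.
d_o2 = 112 − (47.68) = 64.32 cm.
Lens 2: 1/d_i2 = 1/(20.0) − 1/(64.32) = 0.03445, so d_i2 = 29.03 cm; m₂ = −d_i2/d_o2 = -0.4513.
m = m₁·m₂ = (-0.3585)(-0.4513) = +0.162.

m = +0.162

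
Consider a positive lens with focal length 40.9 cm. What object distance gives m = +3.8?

30.1 cm

m = −d_i/d_o ⇒ d_i = −m·d_o.
1/f = 1/d_o + 1/d_i = 1/d_o − 1/(m·d_o) = (1 − 1/m)/d_o, so d_o = f(1 − 1/m) = (40.90)(1 − 1/(+3.8)) = 30.1 cm.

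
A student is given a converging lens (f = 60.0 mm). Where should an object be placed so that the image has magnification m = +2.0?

30.0 mm

m = −d_i/d_o ⇒ d_i = −m·d_o.
1/f = 1/d_o + 1/d_i = 1/d_o − 1/(m·d_o) = (1 − 1/m)/d_o, so d_o = f(1 − 1/m) = (60.00)(1 − 1/(+2.0)) = 30.0 mm.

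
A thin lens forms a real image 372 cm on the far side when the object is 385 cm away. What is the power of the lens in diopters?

P = +0.529 D

d_i = +372 cm.
1/f = 1/d_o + 1/d_i = 1/(385) + 1/(372) = 0.005286 cm⁻¹.
f = 189.2 cm = 1.892 m, so P = 1/f = +0.529 D.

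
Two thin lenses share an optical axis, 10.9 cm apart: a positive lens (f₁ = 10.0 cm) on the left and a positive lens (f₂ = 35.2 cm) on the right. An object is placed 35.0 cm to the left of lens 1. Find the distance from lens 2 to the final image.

2.85 cm

Lens 1: 1/d_i1 = 1/f₁ − 1/d_o1 = 1/(10.0) − 1/(35.0) = 0.07143, so d_i1 = 14.00 cm.
The intermediate image is 14.00 cm to the right of lens 1, which lies 3.100 cm to the right of lens 2 — a virtual object — so d_o2 = −3.100 cm.
Lens 2: 1/d_i2 = 1/f₂ − 1/d_o2 = 1/(35.2) − 1/(-3.100) = 0.3510, so d_i2 = 2.85 cm.
The final image is real, 2.85 cm to the right of lens 2 (overall magnification ≈ -0.37).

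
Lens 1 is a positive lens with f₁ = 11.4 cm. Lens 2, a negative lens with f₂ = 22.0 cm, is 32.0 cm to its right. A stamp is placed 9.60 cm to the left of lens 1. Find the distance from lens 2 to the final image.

17.8 cm

Lens 1: 1/d_i1 = 1/f₁ − 1/d_o1 = 1/(11.4) − 1/(9.60) = -0.01645, so d_i1 = -60.80 cm.
The intermediate image is 60.80 cm to the left of lens 1 (virtual), which is 32.0 − (-60.80) = 92.80 cm to the left of lens 2, so d_o2 = +92.80 cm.
Lens 2 is diverging, so f₂ = −22.0 cm.
Lens 2: 1/d_i2 = 1/f₂ − 1/d_o2 = 1/(-22.0) − 1/(92.80) = -0.05623, so d_i2 = -17.8 cm.
The final image is virtual, 17.8 cm to the left of lens 2 (overall magnification ≈ 1.2).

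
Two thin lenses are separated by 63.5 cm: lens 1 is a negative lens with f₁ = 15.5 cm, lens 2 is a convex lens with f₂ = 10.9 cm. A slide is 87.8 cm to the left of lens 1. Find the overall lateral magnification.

f₁ = −15.5 cm (diverging).
Lens 1: 1/d_i1 = 1/(-15.5) − 1/(87.8) = -0.07591, so d_i1 = -13.17 cm; m₁ = −d_i1/d_o1 = +0.1500.
d_o2 = 63.5 − (-13.17) = 76.67 cm.
Lens 2: 1/d_i2 = 1/(10.9) − 1/(76.67) = 0.07870, so d_i2 = 12.71 cm; m₂ = −d_i2/d_o2 = -0.1657.
m = m₁·m₂ = (+0.1500)(-0.1657) = -0.0249.

m = -0.0249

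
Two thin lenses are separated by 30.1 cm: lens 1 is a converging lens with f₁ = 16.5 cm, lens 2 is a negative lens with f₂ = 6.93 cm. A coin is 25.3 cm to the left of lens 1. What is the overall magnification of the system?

Lens 1: 1/d_i1 = 1/(16.5) − 1/(25.3) = 0.02108, so d_i1 = 47.44 cm; m₁ = −d_i1/d_o1 = -1.875.
d_o2 = 30.1 − (47.44) = -17.34 cm (virtual object).
f₂ = −6.93 cm (diverging).
Lens 2: 1/d_i2 = 1/(-6.93) − 1/(-17.34) = -0.08663, so d_i2 = -11.54 cm; m₂ = −d_i2/d_o2 = -0.6657.
m = m₁·m₂ = (-1.875)(-0.6657) = +1.25.

m = +1.25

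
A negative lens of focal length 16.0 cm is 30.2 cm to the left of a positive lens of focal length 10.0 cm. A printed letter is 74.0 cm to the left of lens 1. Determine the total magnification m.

m = -0.0533

f₁ = −16.0 cm (diverging).
Lens 1: 1/d_i1 = 1/(-16.0) − 1/(74.0) = -0.07601, so d_i1 = -13.16 cm; m₁ = −d_i1/d_o1 = +0.1778.
d_o2 = 30.2 − (-13.16) = 43.36 cm.
Lens 2: 1/d_i2 = 1/(10.0) − 1/(43.36) = 0.07694, so d_i2 = 13.00 cm; m₂ = −d_i2/d_o2 = -0.2998.
m = m₁·m₂ = (+0.1778)(-0.2998) = -0.0533.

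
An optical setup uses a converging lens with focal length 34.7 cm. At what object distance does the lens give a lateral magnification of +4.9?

m = −d_i/d_o ⇒ d_i = −m·d_o.
1/f = 1/d_o + 1/d_i = 1/d_o − 1/(m·d_o) = (1 − 1/m)/d_o, so d_o = f(1 − 1/m) = (34.70)(1 − 1/(+4.9)) = 27.6 cm.

27.6 cm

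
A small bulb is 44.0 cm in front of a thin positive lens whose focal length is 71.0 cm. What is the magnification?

1/d_i = 1/f − 1/d_o = 1/(71.00) − 1/(44.0) = -0.008643, so d_i = -115.7 cm.
m = −d_i/d_o = −(-115.7)/(44.0) = +2.63.
The image is virtual, upright and enlarged, on the same side as the object.

m = +2.63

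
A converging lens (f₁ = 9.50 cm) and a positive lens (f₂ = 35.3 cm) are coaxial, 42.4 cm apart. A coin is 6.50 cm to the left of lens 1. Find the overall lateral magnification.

Lens 1: 1/d_i1 = 1/(9.50) − 1/(6.50) = -0.04858, so d_i1 = -20.58 cm; m₁ = −d_i1/d_o1 = +3.166.
d_o2 = 42.4 − (-20.58) = 62.98 cm.
Lens 2: 1/d_i2 = 1/(35.3) − 1/(62.98) = 0.01245, so d_i2 = 80.32 cm; m₂ = −d_i2/d_o2 = -1.275.
m = m₁·m₂ = (+3.166)(-1.275) = -4.04.

m = -4.04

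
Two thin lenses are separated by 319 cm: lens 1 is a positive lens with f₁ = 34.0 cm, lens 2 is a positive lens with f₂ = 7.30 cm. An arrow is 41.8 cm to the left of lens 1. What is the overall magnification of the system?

Lens 1: 1/d_i1 = 1/(34.0) − 1/(41.8) = 0.005488, so d_i1 = 182.2 cm; m₁ = −d_i1/d_o1 = -4.359.
d_o2 = 319 − (182.2) = 136.8 cm.
Lens 2: 1/d_i2 = 1/(7.30) − 1/(136.8) = 0.1297, so d_i2 = 7.712 cm; m₂ = −d_i2/d_o2 = -0.05637.
m = m₁·m₂ = (-4.359)(-0.05637) = +0.246.

m = +0.246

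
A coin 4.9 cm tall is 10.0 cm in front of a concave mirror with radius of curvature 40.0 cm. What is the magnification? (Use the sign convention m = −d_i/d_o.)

m = +2.00

f = R/2 = 40.0/2 = 20.00 cm.
1/d_i = 1/f − 1/d_o = 1/(20.00) − 1/(10.0) = -0.05000, so d_i = -20.00 cm.
m = −d_i/d_o = −(-20.00)/(10.0) = +2.00.
The image is virtual, upright and enlarged, behind the mirror.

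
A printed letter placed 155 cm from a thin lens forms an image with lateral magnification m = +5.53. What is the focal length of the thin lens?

f = 189 cm (converging)

m = −d_i/d_o ⇒ d_i = −m·d_o = −(+5.53)·(155) = -857.2 cm.
1/f = 1/d_o + 1/d_i = 1/(155) + 1/(-857.2) = 0.005285, so f = 189 cm.
Since f is positive, the thin lens is converging.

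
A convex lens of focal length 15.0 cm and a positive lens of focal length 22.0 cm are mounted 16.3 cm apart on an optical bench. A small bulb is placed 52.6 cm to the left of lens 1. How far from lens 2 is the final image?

Lens 1: 1/d_i1 = 1/f₁ − 1/d_o1 = 1/(15.0) − 1/(52.6) = 0.04766, so d_i1 = 20.98 cm.
The intermediate image is 20.98 cm to the right of lens 1, which lies 4.680 cm to the right of lens 2 — a virtual object — so d_o2 = −4.680 cm.
Lens 2: 1/d_i2 = 1/f₂ − 1/d_o2 = 1/(22.0) − 1/(-4.680) = 0.2591, so d_i2 = 3.86 cm.
The final image is real, 3.86 cm to the right of lens 2 (overall magnification ≈ -0.33).

3.86 cm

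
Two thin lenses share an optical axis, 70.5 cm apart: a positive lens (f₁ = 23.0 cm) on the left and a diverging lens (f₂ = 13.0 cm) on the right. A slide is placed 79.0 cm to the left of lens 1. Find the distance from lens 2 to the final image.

9.69 cm

Lens 1: 1/d_i1 = 1/f₁ − 1/d_o1 = 1/(23.0) − 1/(79.0) = 0.03082, so d_i1 = 32.45 cm.
The intermediate image is 32.45 cm to the right of lens 1, which is 70.5 − (32.45) = 38.05 cm to the left of lens 2, so d_o2 = +38.05 cm.
Lens 2 is diverging, so f₂ = −13.0 cm.
Lens 2: 1/d_i2 = 1/f₂ − 1/d_o2 = 1/(-13.0) − 1/(38.05) = -0.1032, so d_i2 = -9.69 cm.
The final image is virtual, 9.69 cm to the left of lens 2 (overall magnification ≈ -0.10).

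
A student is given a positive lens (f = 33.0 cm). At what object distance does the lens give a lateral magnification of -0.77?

75.9 cm

m = −d_i/d_o ⇒ d_i = −m·d_o.
1/f = 1/d_o + 1/d_i = 1/d_o − 1/(m·d_o) = (1 − 1/m)/d_o, so d_o = f(1 − 1/m) = (33.00)(1 − 1/(-0.77)) = 75.9 cm.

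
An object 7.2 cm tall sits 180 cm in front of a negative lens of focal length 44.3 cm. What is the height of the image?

1.42 cm

For a negative lens, f = -44.3 cm.
1/d_i = 1/f − 1/d_o = 1/(-44.30) − 1/(180) = -0.02813, so d_i = -35.55 cm.
m = −d_i/d_o = +0.1975.
|h_i| = |m|·h_o = 0.1975 × 7.2 = 1.42 cm. The image is virtual, upright and reduced, on the same side as the object.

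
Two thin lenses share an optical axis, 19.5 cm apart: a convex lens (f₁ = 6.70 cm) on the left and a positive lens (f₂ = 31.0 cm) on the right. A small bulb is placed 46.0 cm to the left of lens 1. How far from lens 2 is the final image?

18.7 cm

Lens 1: 1/d_i1 = 1/f₁ − 1/d_o1 = 1/(6.70) − 1/(46.0) = 0.1275, so d_i1 = 7.842 cm.
The intermediate image is 7.842 cm to the right of lens 1, which is 19.5 − (7.842) = 11.66 cm to the left of lens 2, so d_o2 = +11.66 cm.
Lens 2: 1/d_i2 = 1/f₂ − 1/d_o2 = 1/(31.0) − 1/(11.66) = -0.05351, so d_i2 = -18.7 cm.
The final image is virtual, 18.7 cm to the left of lens 2 (overall magnification ≈ -0.27).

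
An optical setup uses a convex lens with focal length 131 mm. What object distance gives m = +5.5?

m = −d_i/d_o ⇒ d_i = −m·d_o.
1/f = 1/d_o + 1/d_i = 1/d_o − 1/(m·d_o) = (1 − 1/m)/d_o, so d_o = f(1 − 1/m) = (131.0)(1 − 1/(+5.5)) = 107 mm.

107 mm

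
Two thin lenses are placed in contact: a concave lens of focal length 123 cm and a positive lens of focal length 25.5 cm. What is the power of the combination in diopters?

P₁ = 1/f₁ = 1/(-1.23 m) = -0.8130 D; P₂ = 1/f₂ = 1/(0.255 m) = +3.922 D.
For thin lenses in contact, P = P₁ + P₂ = (-0.8130) + (+3.922) = +3.11 D.

P = +3.11 D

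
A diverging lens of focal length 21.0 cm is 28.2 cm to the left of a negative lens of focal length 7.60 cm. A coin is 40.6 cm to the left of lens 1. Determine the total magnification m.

m = +0.0522

f₁ = −21.0 cm (diverging).
Lens 1: 1/d_i1 = 1/(-21.0) − 1/(40.6) = -0.07225, so d_i1 = -13.84 cm; m₁ = −d_i1/d_o1 = +0.3409.
d_o2 = 28.2 − (-13.84) = 42.04 cm.
f₂ = −7.60 cm (diverging).
Lens 2: 1/d_i2 = 1/(-7.60) − 1/(42.04) = -0.1554, so d_i2 = -6.436 cm; m₂ = −d_i2/d_o2 = +0.1531.
m = m₁·m₂ = (+0.3409)(+0.1531) = +0.0522.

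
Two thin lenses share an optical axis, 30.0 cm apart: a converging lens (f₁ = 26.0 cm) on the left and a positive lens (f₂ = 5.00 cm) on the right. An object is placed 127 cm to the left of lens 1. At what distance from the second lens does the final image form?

1.75 cm

Lens 1: 1/d_i1 = 1/f₁ − 1/d_o1 = 1/(26.0) − 1/(127) = 0.03059, so d_i1 = 32.69 cm.
The intermediate image is 32.69 cm to the right of lens 1, which lies 2.690 cm to the right of lens 2 — a virtual object — so d_o2 = −2.690 cm.
Lens 2: 1/d_i2 = 1/f₂ − 1/d_o2 = 1/(5.00) − 1/(-2.690) = 0.5717, so d_i2 = 1.75 cm.
The final image is real, 1.75 cm to the right of lens 2 (overall magnification ≈ -0.17).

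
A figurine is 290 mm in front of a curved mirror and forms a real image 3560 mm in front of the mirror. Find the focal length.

Real image ⇒ d_i = +3560 mm.
1/f = 1/d_o + 1/d_i = 1/(290) + 1/(3560) = 0.003729, so f = 268 mm.
Since f is positive, the curved mirror is concave.

f = 268 mm (concave)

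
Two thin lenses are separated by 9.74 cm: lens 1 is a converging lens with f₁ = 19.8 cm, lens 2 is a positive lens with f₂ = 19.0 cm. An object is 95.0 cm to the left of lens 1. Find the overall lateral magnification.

m = -0.146

Lens 1: 1/d_i1 = 1/(19.8) − 1/(95.0) = 0.03998, so d_i1 = 25.01 cm; m₁ = −d_i1/d_o1 = -0.2633.
d_o2 = 9.74 − (25.01) = -15.27 cm (virtual object).
Lens 2: 1/d_i2 = 1/(19.0) − 1/(-15.27) = 0.1181, so d_i2 = 8.466 cm; m₂ = −d_i2/d_o2 = +0.5544.
m = m₁·m₂ = (-0.2633)(+0.5544) = -0.146.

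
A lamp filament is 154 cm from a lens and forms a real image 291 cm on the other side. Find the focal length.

f = 101 cm (converging)

Real image ⇒ d_i = +291 cm.
1/f = 1/d_o + 1/d_i = 1/(154) + 1/(291) = 0.009930, so f = 101 cm.
Since f is positive, the lens is converging.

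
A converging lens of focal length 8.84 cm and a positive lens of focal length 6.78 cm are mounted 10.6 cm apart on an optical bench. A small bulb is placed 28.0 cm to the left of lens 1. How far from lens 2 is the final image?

1.73 cm

Lens 1: 1/d_i1 = 1/f₁ − 1/d_o1 = 1/(8.84) − 1/(28.0) = 0.07741, so d_i1 = 12.92 cm.
The intermediate image is 12.92 cm to the right of lens 1, which lies 2.320 cm to the right of lens 2 — a virtual object — so d_o2 = −2.320 cm.
Lens 2: 1/d_i2 = 1/f₂ − 1/d_o2 = 1/(6.78) − 1/(-2.320) = 0.5785, so d_i2 = 1.73 cm.
The final image is real, 1.73 cm to the right of lens 2 (overall magnification ≈ -0.34).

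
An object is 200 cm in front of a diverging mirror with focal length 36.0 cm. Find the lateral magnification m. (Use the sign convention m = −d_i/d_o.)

m = +0.153

For a diverging mirror, f = -36.0 cm.
1/d_i = 1/f − 1/d_o = 1/(-36.00) − 1/(200) = -0.03278, so d_i = -30.51 cm.
m = −d_i/d_o = −(-30.51)/(200) = +0.153.
The image is virtual, upright and reduced, behind the mirror.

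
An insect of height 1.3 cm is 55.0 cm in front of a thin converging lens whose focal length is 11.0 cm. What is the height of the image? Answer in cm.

1/d_i = 1/f − 1/d_o = 1/(11.00) − 1/(55.0) = 0.07273, so d_i = 13.75 cm.
m = −d_i/d_o = -0.2500.
|h_i| = |m|·h_o = 0.2500 × 1.3 = 0.325 cm. The image is real, inverted and reduced, on the far side of the lens.

0.325 cm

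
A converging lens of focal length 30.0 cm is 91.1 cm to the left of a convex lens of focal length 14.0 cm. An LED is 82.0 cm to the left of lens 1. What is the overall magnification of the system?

m = +0.271

Lens 1: 1/d_i1 = 1/(30.0) − 1/(82.0) = 0.02114, so d_i1 = 47.31 cm; m₁ = −d_i1/d_o1 = -0.5770.
d_o2 = 91.1 − (47.31) = 43.79 cm.
Lens 2: 1/d_i2 = 1/(14.0) − 1/(43.79) = 0.04859, so d_i2 = 20.58 cm; m₂ = −d_i2/d_o2 = -0.4700.
m = m₁·m₂ = (-0.5770)(-0.4700) = +0.271.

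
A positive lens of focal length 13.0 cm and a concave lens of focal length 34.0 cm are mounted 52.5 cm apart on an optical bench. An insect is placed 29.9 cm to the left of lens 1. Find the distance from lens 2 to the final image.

Lens 1: 1/d_i1 = 1/f₁ − 1/d_o1 = 1/(13.0) − 1/(29.9) = 0.04348, so d_i1 = 23.00 cm.
The intermediate image is 23.00 cm to the right of lens 1, which is 52.5 − (23.00) = 29.50 cm to the left of lens 2, so d_o2 = +29.50 cm.
Lens 2 is diverging, so f₂ = −34.0 cm.
Lens 2: 1/d_i2 = 1/f₂ − 1/d_o2 = 1/(-34.0) − 1/(29.50) = -0.06331, so d_i2 = -15.8 cm.
The final image is virtual, 15.8 cm to the left of lens 2 (overall magnification ≈ -0.41).

15.8 cm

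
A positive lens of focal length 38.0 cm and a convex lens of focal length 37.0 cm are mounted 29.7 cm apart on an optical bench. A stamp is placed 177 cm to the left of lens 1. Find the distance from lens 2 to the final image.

Lens 1: 1/d_i1 = 1/f₁ − 1/d_o1 = 1/(38.0) − 1/(177) = 0.02067, so d_i1 = 48.39 cm.
The intermediate image is 48.39 cm to the right of lens 1, which lies 18.69 cm to the right of lens 2 — a virtual object — so d_o2 = −18.69 cm.
Lens 2: 1/d_i2 = 1/f₂ − 1/d_o2 = 1/(37.0) − 1/(-18.69) = 0.08053, so d_i2 = 12.4 cm.
The final image is real, 12.4 cm to the right of lens 2 (overall magnification ≈ -0.18).

12.4 cm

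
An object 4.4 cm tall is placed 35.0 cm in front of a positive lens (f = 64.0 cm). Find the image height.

1/d_i = 1/f − 1/d_o = 1/(64.00) − 1/(35.0) = -0.01295, so d_i = -77.24 cm.
m = −d_i/d_o = +2.207.
|h_i| = |m|·h_o = 2.207 × 4.4 = 9.71 cm. The image is virtual, upright and enlarged, on the same side as the object.

9.71 cm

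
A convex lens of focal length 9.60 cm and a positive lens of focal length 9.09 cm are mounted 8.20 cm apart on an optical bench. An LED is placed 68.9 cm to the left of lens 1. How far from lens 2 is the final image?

2.23 cm

Lens 1: 1/d_i1 = 1/f₁ − 1/d_o1 = 1/(9.60) − 1/(68.9) = 0.08965, so d_i1 = 11.15 cm.
The intermediate image is 11.15 cm to the right of lens 1, which lies 2.950 cm to the right of lens 2 — a virtual object — so d_o2 = −2.950 cm.
Lens 2: 1/d_i2 = 1/f₂ − 1/d_o2 = 1/(9.09) − 1/(-2.950) = 0.4490, so d_i2 = 2.23 cm.
The final image is real, 2.23 cm to the right of lens 2 (overall magnification ≈ -0.12).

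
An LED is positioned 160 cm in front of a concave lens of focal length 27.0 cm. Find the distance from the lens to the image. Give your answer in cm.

23.1 cm

For a concave lens, f = -27.0 cm.
Lens equation: 1/v = 1/f − 1/u = 1/(-27.00) − 1/(160) = -0.03704 − 0.006250 = -0.04329, so v = -23.1 cm.
The image is virtual, upright and reduced, on the same side as the object.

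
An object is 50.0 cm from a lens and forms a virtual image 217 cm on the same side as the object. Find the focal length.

f = 65.0 cm (converging)

Virtual image ⇒ d_i = −217 cm.
1/f = 1/d_o + 1/d_i = 1/(50.0) + 1/(-217) = 0.01539, so f = 65.0 cm.
Since f is positive, the lens is converging.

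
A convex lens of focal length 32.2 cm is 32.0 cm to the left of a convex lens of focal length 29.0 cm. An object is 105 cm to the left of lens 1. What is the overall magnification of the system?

m = -0.295

Lens 1: 1/d_i1 = 1/(32.2) − 1/(105) = 0.02153, so d_i1 = 46.44 cm; m₁ = −d_i1/d_o1 = -0.4423.
d_o2 = 32.0 − (46.44) = -14.44 cm (virtual object).
Lens 2: 1/d_i2 = 1/(29.0) − 1/(-14.44) = 0.1037, so d_i2 = 9.640 cm; m₂ = −d_i2/d_o2 = +0.6676.
m = m₁·m₂ = (-0.4423)(+0.6676) = -0.295.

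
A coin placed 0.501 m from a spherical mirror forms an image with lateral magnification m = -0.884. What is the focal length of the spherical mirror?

m = −d_i/d_o ⇒ d_i = −m·d_o = −(-0.884)·(0.501) = 0.4429 m.
1/f = 1/d_o + 1/d_i = 1/(0.501) + 1/(0.4429) = 4.254, so f = 0.235 m.
Since f is positive, the spherical mirror is concave.

f = 0.235 m (concave)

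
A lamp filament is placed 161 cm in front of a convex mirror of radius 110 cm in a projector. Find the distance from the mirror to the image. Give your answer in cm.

f = R/2 = 110/2 = 55.00 cm; for a convex mirror, f = -55.00 cm.
Mirror equation: 1/q = 1/f − 1/p = 1/(-55.00) − 1/(161) = -0.01818 − 0.006211 = -0.02439, so q = -41.0 cm.
The image is virtual, upright and reduced, behind the mirror.

41.0 cm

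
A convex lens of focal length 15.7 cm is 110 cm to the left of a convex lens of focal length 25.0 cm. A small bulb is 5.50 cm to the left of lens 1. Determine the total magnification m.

Lens 1: 1/d_i1 = 1/(15.7) − 1/(5.50) = -0.1181, so d_i1 = -8.466 cm; m₁ = −d_i1/d_o1 = +1.539.
d_o2 = 110 − (-8.466) = 118.5 cm.
Lens 2: 1/d_i2 = 1/(25.0) − 1/(118.5) = 0.03156, so d_i2 = 31.68 cm; m₂ = −d_i2/d_o2 = -0.2674.
m = m₁·m₂ = (+1.539)(-0.2674) = -0.412.

m = -0.412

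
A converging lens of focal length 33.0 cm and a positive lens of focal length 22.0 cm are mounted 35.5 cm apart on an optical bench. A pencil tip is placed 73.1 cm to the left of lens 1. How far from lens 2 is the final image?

Lens 1: 1/d_i1 = 1/f₁ − 1/d_o1 = 1/(33.0) − 1/(73.1) = 0.01662, so d_i1 = 60.16 cm.
The intermediate image is 60.16 cm to the right of lens 1, which lies 24.66 cm to the right of lens 2 — a virtual object — so d_o2 = −24.66 cm.
Lens 2: 1/d_i2 = 1/f₂ − 1/d_o2 = 1/(22.0) − 1/(-24.66) = 0.08601, so d_i2 = 11.6 cm.
The final image is real, 11.6 cm to the right of lens 2 (overall magnification ≈ -0.39).

11.6 cm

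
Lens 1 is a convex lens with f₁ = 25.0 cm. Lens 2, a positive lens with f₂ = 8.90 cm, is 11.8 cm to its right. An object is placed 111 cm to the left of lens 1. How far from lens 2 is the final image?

6.20 cm

Lens 1: 1/d_i1 = 1/f₁ − 1/d_o1 = 1/(25.0) − 1/(111) = 0.03099, so d_i1 = 32.27 cm.
The intermediate image is 32.27 cm to the right of lens 1, which lies 20.47 cm to the right of lens 2 — a virtual object — so d_o2 = −20.47 cm.
Lens 2: 1/d_i2 = 1/f₂ − 1/d_o2 = 1/(8.90) − 1/(-20.47) = 0.1612, so d_i2 = 6.20 cm.
The final image is real, 6.20 cm to the right of lens 2 (overall magnification ≈ -0.088).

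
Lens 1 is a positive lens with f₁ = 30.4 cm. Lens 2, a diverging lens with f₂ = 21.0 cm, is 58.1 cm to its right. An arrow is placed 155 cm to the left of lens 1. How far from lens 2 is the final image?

10.3 cm

Lens 1: 1/d_i1 = 1/f₁ − 1/d_o1 = 1/(30.4) − 1/(155) = 0.02644, so d_i1 = 37.82 cm.
The intermediate image is 37.82 cm to the right of lens 1, which is 58.1 − (37.82) = 20.28 cm to the left of lens 2, so d_o2 = +20.28 cm.
Lens 2 is diverging, so f₂ = −21.0 cm.
Lens 2: 1/d_i2 = 1/f₂ − 1/d_o2 = 1/(-21.0) − 1/(20.28) = -0.09693, so d_i2 = -10.3 cm.
The final image is virtual, 10.3 cm to the left of lens 2 (overall magnification ≈ -0.12).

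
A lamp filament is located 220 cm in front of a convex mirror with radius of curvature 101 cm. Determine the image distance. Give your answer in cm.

f = R/2 = 101/2 = 50.50 cm; for a convex mirror, f = -50.50 cm.
Mirror equation: 1/s_i = 1/f − 1/s_o = 1/(-50.50) − 1/(220) = -0.01980 − 0.004545 = -0.02435, so s_i = -41.1 cm.
The image is virtual, upright and reduced, behind the mirror.

41.1 cm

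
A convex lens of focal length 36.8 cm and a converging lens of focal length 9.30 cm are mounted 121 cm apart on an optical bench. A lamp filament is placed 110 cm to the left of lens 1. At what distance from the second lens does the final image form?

10.8 cm

Lens 1: 1/d_i1 = 1/f₁ − 1/d_o1 = 1/(36.8) − 1/(110) = 0.01808, so d_i1 = 55.30 cm.
The intermediate image is 55.30 cm to the right of lens 1, which is 121 − (55.30) = 65.70 cm to the left of lens 2, so d_o2 = +65.70 cm.
Lens 2: 1/d_i2 = 1/f₂ − 1/d_o2 = 1/(9.30) − 1/(65.70) = 0.09231, so d_i2 = 10.8 cm.
The final image is real, 10.8 cm to the right of lens 2 (overall magnification ≈ 0.083).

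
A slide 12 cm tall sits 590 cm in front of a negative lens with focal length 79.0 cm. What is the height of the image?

1.42 cm

For a negative lens, f = -79.0 cm.
1/d_i = 1/f − 1/d_o = 1/(-79.00) − 1/(590) = -0.01435, so d_i = -69.67 cm.
m = −d_i/d_o = +0.1181.
|h_i| = |m|·h_o = 0.1181 × 12 = 1.42 cm. The image is virtual, upright and reduced, on the same side as the object.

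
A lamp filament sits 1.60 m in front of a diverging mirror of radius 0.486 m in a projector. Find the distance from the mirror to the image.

f = R/2 = 0.486/2 = 0.2430 m; for a diverging mirror, f = -0.2430 m.
Mirror equation: 1/v = 1/f − 1/u = 1/(-0.2430) − 1/(1.60) = -4.115 − 0.6250 = -4.740, so v = -0.211 m.
The image is virtual, upright and reduced, behind the mirror.

0.211 m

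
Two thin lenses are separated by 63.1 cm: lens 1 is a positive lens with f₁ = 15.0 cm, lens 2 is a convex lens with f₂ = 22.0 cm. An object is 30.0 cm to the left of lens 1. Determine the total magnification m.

m = +1.98

Lens 1: 1/d_i1 = 1/(15.0) − 1/(30.0) = 0.03333, so d_i1 = 30.00 cm; m₁ = −d_i1/d_o1 = -1.000.
d_o2 = 63.1 − (30.00) = 33.10 cm.
Lens 2: 1/d_i2 = 1/(22.0) − 1/(33.10) = 0.01524, so d_i2 = 65.60 cm; m₂ = −d_i2/d_o2 = -1.982.
m = m₁·m₂ = (-1.000)(-1.982) = +1.98.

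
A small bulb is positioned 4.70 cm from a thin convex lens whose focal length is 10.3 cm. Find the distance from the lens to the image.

Thin-lens equation: 1/v = 1/f − 1/u = 1/(10.30) − 1/(4.70) = 0.09709 − 0.2128 = -0.1157, so v = -8.64 cm.
The image is virtual, upright and enlarged, on the same side as the object.

8.64 cm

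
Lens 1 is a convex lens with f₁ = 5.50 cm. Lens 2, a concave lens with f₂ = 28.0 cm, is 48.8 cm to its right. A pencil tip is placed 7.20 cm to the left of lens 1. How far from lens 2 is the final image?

13.3 cm

Lens 1: 1/d_i1 = 1/f₁ − 1/d_o1 = 1/(5.50) − 1/(7.20) = 0.04293, so d_i1 = 23.29 cm.
The intermediate image is 23.29 cm to the right of lens 1, which is 48.8 − (23.29) = 25.51 cm to the left of lens 2, so d_o2 = +25.51 cm.
Lens 2 is diverging, so f₂ = −28.0 cm.
Lens 2: 1/d_i2 = 1/f₂ − 1/d_o2 = 1/(-28.0) − 1/(25.51) = -0.07491, so d_i2 = -13.3 cm.
The final image is virtual, 13.3 cm to the left of lens 2 (overall magnification ≈ -1.7).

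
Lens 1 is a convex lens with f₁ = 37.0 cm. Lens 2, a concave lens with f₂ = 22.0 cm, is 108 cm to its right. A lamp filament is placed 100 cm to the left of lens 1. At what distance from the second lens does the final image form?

Lens 1: 1/d_i1 = 1/f₁ − 1/d_o1 = 1/(37.0) − 1/(100) = 0.01703, so d_i1 = 58.73 cm.
The intermediate image is 58.73 cm to the right of lens 1, which is 108 − (58.73) = 49.27 cm to the left of lens 2, so d_o2 = +49.27 cm.
Lens 2 is diverging, so f₂ = −22.0 cm.
Lens 2: 1/d_i2 = 1/f₂ − 1/d_o2 = 1/(-22.0) − 1/(49.27) = -0.06575, so d_i2 = -15.2 cm.
The final image is virtual, 15.2 cm to the left of lens 2 (overall magnification ≈ -0.18).

15.2 cm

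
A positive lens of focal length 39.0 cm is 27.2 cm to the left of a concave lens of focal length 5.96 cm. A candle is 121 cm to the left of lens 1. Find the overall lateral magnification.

Lens 1: 1/d_i1 = 1/(39.0) − 1/(121) = 0.01738, so d_i1 = 57.55 cm; m₁ = −d_i1/d_o1 = -0.4756.
d_o2 = 27.2 − (57.55) = -30.35 cm (virtual object).
f₂ = −5.96 cm (diverging).
Lens 2: 1/d_i2 = 1/(-5.96) − 1/(-30.35) = -0.1348, so d_i2 = -7.416 cm; m₂ = −d_i2/d_o2 = -0.2444.
m = m₁·m₂ = (-0.4756)(-0.2444) = +0.116.

m = +0.116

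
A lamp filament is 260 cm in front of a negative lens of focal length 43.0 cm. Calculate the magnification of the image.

m = +0.142

For a negative lens, f = -43.0 cm.
1/d_i = 1/f − 1/d_o = 1/(-43.00) − 1/(260) = -0.02710, so d_i = -36.90 cm.
m = −d_i/d_o = −(-36.90)/(260) = +0.142.
The image is virtual, upright and reduced, on the same side as the object.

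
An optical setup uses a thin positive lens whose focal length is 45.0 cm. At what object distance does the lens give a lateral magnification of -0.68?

111 cm

m = −d_i/d_o ⇒ d_i = −m·d_o.
1/f = 1/d_o + 1/d_i = 1/d_o − 1/(m·d_o) = (1 − 1/m)/d_o, so d_o = f(1 − 1/m) = (45.00)(1 − 1/(-0.68)) = 111 cm.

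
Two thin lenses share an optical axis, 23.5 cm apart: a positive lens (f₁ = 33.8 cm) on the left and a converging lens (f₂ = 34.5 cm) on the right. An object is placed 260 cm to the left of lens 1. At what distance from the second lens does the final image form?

Lens 1: 1/d_i1 = 1/f₁ − 1/d_o1 = 1/(33.8) − 1/(260) = 0.02574, so d_i1 = 38.85 cm.
The intermediate image is 38.85 cm to the right of lens 1, which lies 15.35 cm to the right of lens 2 — a virtual object — so d_o2 = −15.35 cm.
Lens 2: 1/d_i2 = 1/f₂ − 1/d_o2 = 1/(34.5) − 1/(-15.35) = 0.09413, so d_i2 = 10.6 cm.
The final image is real, 10.6 cm to the right of lens 2 (overall magnification ≈ -0.10).

10.6 cm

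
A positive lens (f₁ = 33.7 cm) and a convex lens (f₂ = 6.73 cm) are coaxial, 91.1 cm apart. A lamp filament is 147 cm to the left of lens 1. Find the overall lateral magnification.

Lens 1: 1/d_i1 = 1/(33.7) − 1/(147) = 0.02287, so d_i1 = 43.72 cm; m₁ = −d_i1/d_o1 = -0.2974.
d_o2 = 91.1 − (43.72) = 47.38 cm.
Lens 2: 1/d_i2 = 1/(6.73) − 1/(47.38) = 0.1275, so d_i2 = 7.844 cm; m₂ = −d_i2/d_o2 = -0.1656.
m = m₁·m₂ = (-0.2974)(-0.1656) = +0.0492.

m = +0.0492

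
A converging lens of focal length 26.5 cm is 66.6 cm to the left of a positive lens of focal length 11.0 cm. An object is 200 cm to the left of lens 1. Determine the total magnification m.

Lens 1: 1/d_i1 = 1/(26.5) − 1/(200) = 0.03274, so d_i1 = 30.55 cm; m₁ = −d_i1/d_o1 = -0.1527.
d_o2 = 66.6 − (30.55) = 36.05 cm.
Lens 2: 1/d_i2 = 1/(11.0) − 1/(36.05) = 0.06317, so d_i2 = 15.83 cm; m₂ = −d_i2/d_o2 = -0.4391.
m = m₁·m₂ = (-0.1527)(-0.4391) = +0.0671.

m = +0.0671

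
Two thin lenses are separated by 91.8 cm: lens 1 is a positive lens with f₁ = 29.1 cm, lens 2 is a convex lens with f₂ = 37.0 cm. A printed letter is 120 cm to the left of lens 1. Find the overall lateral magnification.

Lens 1: 1/d_i1 = 1/(29.1) − 1/(120) = 0.02603, so d_i1 = 38.42 cm; m₁ = −d_i1/d_o1 = -0.3202.
d_o2 = 91.8 − (38.42) = 53.38 cm.
Lens 2: 1/d_i2 = 1/(37.0) − 1/(53.38) = 0.008293, so d_i2 = 120.6 cm; m₂ = −d_i2/d_o2 = -2.259.
m = m₁·m₂ = (-0.3202)(-2.259) = +0.723.

m = +0.723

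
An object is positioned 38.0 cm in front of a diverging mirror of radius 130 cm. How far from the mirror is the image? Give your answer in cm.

f = R/2 = 130/2 = 65.00 cm; for a diverging mirror, f = -65.00 cm.
Mirror equation: 1/q = 1/f − 1/p = 1/(-65.00) − 1/(38.0) = -0.01538 − 0.02632 = -0.04170, so q = -24.0 cm.
The image is virtual, upright and reduced, behind the mirror.

24.0 cm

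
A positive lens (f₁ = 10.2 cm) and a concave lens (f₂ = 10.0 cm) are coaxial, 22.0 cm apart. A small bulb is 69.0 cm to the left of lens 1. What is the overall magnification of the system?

Lens 1: 1/d_i1 = 1/(10.2) − 1/(69.0) = 0.08355, so d_i1 = 11.97 cm; m₁ = −d_i1/d_o1 = -0.1735.
d_o2 = 22.0 − (11.97) = 10.03 cm.
f₂ = −10.0 cm (diverging).
Lens 2: 1/d_i2 = 1/(-10.0) − 1/(10.03) = -0.1997, so d_i2 = -5.007 cm; m₂ = −d_i2/d_o2 = +0.4993.
m = m₁·m₂ = (-0.1735)(+0.4993) = -0.0866.

m = -0.0866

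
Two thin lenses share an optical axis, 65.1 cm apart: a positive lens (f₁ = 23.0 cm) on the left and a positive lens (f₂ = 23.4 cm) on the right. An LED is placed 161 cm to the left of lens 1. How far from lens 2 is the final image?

Lens 1: 1/d_i1 = 1/f₁ − 1/d_o1 = 1/(23.0) − 1/(161) = 0.03727, so d_i1 = 26.83 cm.
The intermediate image is 26.83 cm to the right of lens 1, which is 65.1 − (26.83) = 38.27 cm to the left of lens 2, so d_o2 = +38.27 cm.
Lens 2: 1/d_i2 = 1/f₂ − 1/d_o2 = 1/(23.4) − 1/(38.27) = 0.01660, so d_i2 = 60.2 cm.
The final image is real, 60.2 cm to the right of lens 2 (overall magnification ≈ 0.26).

60.2 cm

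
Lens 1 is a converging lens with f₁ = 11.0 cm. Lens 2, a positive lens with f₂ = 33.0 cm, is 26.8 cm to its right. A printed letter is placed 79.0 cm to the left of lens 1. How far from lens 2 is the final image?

24.4 cm

Lens 1: 1/d_i1 = 1/f₁ − 1/d_o1 = 1/(11.0) − 1/(79.0) = 0.07825, so d_i1 = 12.78 cm.
The intermediate image is 12.78 cm to the right of lens 1, which is 26.8 − (12.78) = 14.02 cm to the left of lens 2, so d_o2 = +14.02 cm.
Lens 2: 1/d_i2 = 1/f₂ − 1/d_o2 = 1/(33.0) − 1/(14.02) = -0.04102, so d_i2 = -24.4 cm.
The final image is virtual, 24.4 cm to the left of lens 2 (overall magnification ≈ -0.28).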